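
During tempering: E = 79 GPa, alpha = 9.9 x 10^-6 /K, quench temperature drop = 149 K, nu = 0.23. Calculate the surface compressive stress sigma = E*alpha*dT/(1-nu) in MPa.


Tempering stress: sigma = E * alpha * dT / (1 - nu)
  E (MPa) = 79 * 1000 = 79000
  Numerator = 79000 * (9.9 x 10^-6) * 149 = 116.5329
  Denominator = 1 - 0.23 = 0.77
  sigma = 116.5329 / 0.77 = 151.3 MPa

151.3 MPa


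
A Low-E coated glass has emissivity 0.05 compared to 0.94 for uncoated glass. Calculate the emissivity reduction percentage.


Percentage reduction = (1 - coated/uncoated) * 100
  Ratio = 0.05 / 0.94 = 0.0532
  Reduction = (1 - 0.0532) * 100 = 94.7%

94.7%


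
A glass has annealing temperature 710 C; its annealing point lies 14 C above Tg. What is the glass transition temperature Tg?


Rearrange T_anneal = Tg + offset for Tg:
  Tg = T_anneal - offset = 710 - 14 = 696 C

696 C


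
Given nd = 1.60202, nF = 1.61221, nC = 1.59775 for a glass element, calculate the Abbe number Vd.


Abbe number formula: Vd = (nd - 1) / (nF - nC)
  nd - 1 = 1.60202 - 1 = 0.60202
  nF - nC = 1.61221 - 1.59775 = 0.01446
  Vd = 0.60202 / 0.01446 = 41.63

41.63


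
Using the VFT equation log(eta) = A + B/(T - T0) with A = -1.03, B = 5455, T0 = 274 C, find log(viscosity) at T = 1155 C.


VFT equation: log(eta) = A + B / (T - T0)
  T - T0 = 1155 - 274 = 881
  B / (T - T0) = 5455 / 881 = 6.192
  log(eta) = -1.03 + 6.192 = 5.162

5.162


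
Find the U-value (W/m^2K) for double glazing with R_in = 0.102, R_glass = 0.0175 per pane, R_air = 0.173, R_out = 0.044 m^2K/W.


Total thermal resistance (series):
  R_total = R_in + R_glass + R_air + R_glass + R_out
  R_total = 0.102 + 0.0175 + 0.173 + 0.0175 + 0.044 = 0.354 m^2K/W
U-value = 1 / R_total = 1 / 0.354 = 2.825 W/m^2K

2.825 W/m^2K


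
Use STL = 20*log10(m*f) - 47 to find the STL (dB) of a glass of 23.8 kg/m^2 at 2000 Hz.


Mass law: STL = 20 * log10(m * f) - 47
  m * f = 23.8 * 2000 = 47600
  log10(47600) = 4.67761
  STL = 20 * 4.67761 - 47 = 93.5522 - 47 = 46.6 dB

46.6 dB


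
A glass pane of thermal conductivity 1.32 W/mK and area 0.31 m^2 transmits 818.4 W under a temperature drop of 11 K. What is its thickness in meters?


Fourier's law: t = k * A * dT / Q
  t = 1.32 * 0.31 * 11 / 818.4
  t = 4.5012 / 818.4 = 0.0055 m

0.0055 m


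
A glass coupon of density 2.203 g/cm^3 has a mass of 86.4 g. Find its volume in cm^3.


Rearrange rho = m / V:
  V = m / rho
  V = 86.4 / 2.203 = 39.219 cm^3

39.219 cm^3


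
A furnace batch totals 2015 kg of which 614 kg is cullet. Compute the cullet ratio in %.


Cullet ratio = (cullet mass / total batch mass) * 100
  Ratio = 614 / 2015 * 100 = 30.47%

30.47%


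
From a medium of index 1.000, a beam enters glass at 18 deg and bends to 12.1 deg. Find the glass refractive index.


Apply Snell's law: n1 * sin(theta1) = n2 * sin(theta2)
  n2 = n1 * sin(theta1) / sin(theta2)
  sin(18) = 0.309017
  sin(12.1) = 0.209619
  n2 = 1.000 * 0.309017 / 0.209619 = 1.4742

1.4742


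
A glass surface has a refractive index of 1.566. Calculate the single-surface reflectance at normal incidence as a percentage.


Fresnel reflectance at normal incidence:
  R = ((n - 1)/(n + 1))^2
  (n - 1)/(n + 1) = (1.566 - 1)/(1.566 + 1) = 0.220577
  R = 0.220577^2 = 0.0486542
  R(%) = 0.0486542 * 100 = 4.865%

4.865%


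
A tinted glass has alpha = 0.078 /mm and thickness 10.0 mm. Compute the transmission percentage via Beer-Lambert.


Beer-Lambert law: T = exp(-alpha * thickness)
  exponent = -0.078 * 10.0 = -0.78
  T = exp(-0.78) = 0.4584
  Percentage = 0.4584 * 100 = 45.84%

45.84%


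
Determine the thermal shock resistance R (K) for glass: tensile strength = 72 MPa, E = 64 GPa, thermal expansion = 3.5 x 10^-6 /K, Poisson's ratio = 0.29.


Thermal shock resistance: R = sigma * (1 - nu) / (E * alpha)
  Numerator = 72 * (1 - 0.29) = 51.12
  Denominator = 64 * 1000 * (3.5 x 10^-6) = 0.224
  R = 51.12 / 0.224 = 228.2 K

228.2 K


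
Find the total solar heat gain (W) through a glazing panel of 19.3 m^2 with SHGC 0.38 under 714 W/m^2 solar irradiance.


Solar heat gain: Q = Area * SHGC * Irradiance
  Q = 19.3 * 0.38 * 714 = 5236.5 W

5236.5 W


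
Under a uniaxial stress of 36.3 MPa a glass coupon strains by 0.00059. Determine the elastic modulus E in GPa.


Young's modulus: E = stress / strain
  E = 36.3 MPa / 0.00059 = 61525.42 MPa
Convert to GPa: 61525.42 / 1000 = 61.53 GPa

61.53 GPa


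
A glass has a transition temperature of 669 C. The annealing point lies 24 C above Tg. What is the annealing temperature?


The annealing temperature is Tg plus the offset:
  T_anneal = 669 + 24 = 693 C

693 C


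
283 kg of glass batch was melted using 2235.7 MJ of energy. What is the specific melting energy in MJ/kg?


Rearrange E = m * s for s:
  s = E / m
  s = 2235.7 / 283 = 7.9 MJ/kg

7.9 MJ/kg


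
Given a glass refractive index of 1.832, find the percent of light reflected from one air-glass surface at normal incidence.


Fresnel reflectance at normal incidence:
  R = ((n - 1)/(n + 1))^2
  (n - 1)/(n + 1) = (1.832 - 1)/(1.832 + 1) = 0.293785
  R = 0.293785^2 = 0.0863096
  R(%) = 0.0863096 * 100 = 8.631%

8.631%


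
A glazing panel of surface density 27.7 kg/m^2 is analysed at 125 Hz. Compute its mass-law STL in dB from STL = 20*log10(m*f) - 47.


Mass law: STL = 20 * log10(m * f) - 47
  m * f = 27.7 * 125 = 3462.5
  log10(3462.5) = 3.53939
  STL = 20 * 3.53939 - 47 = 70.7878 - 47 = 23.8 dB

23.8 dB


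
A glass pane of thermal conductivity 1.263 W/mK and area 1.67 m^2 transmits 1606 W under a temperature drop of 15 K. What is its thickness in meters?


Fourier's law: t = k * A * dT / Q
  t = 1.263 * 1.67 * 15 / 1606
  t = 31.63815 / 1606 = 0.0197 m

0.0197 m


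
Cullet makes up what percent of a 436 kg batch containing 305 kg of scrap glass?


Cullet ratio = (cullet mass / total batch mass) * 100
  Ratio = 305 / 436 * 100 = 69.95%

69.95%


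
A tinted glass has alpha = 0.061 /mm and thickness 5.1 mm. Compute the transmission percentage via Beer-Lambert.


Beer-Lambert law: T = exp(-alpha * thickness)
  exponent = -0.061 * 5.1 = -0.3111
  T = exp(-0.3111) = 0.7326
  Percentage = 0.7326 * 100 = 73.26%

73.26%


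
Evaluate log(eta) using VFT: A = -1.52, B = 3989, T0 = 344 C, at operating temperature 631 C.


VFT equation: log(eta) = A + B / (T - T0)
  T - T0 = 631 - 344 = 287
  B / (T - T0) = 3989 / 287 = 13.899
  log(eta) = -1.52 + 13.899 = 12.379

12.379


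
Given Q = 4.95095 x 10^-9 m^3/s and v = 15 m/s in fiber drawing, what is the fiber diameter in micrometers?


Cross-sectional area from continuity:
  A = Q / v = 4.95095 x 10^-9 / 15 = 3.300633 x 10^-10 m^2
Diameter from circular cross-section:
  d = sqrt(4A / pi) * 10^6 (m -> um)
  d = sqrt(4 * 3.300633 x 10^-10 / pi) * 10^6 = 20.5 um

20.5 um


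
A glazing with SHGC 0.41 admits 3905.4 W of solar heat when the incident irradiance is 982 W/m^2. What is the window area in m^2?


Rearrange Q = Area * SHGC * Irradiance:
  Area = Q / (SHGC * Irradiance)
  Area = 3905.4 / (0.41 * 982) = 9.7 m^2

9.7 m^2


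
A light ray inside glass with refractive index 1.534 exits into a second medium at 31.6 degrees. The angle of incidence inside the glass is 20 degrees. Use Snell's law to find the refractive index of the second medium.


Apply Snell's law: n1 * sin(theta1) = n2 * sin(theta2)
  n2 = n1 * sin(theta1) / sin(theta2)
  sin(20) = 0.34202
  sin(31.6) = 0.523986
  n2 = 1.534 * 0.34202 / 0.523986 = 1.0013

1.0013


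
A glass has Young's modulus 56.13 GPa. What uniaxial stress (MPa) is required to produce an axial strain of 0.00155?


Rearrange E = sigma / epsilon:
  sigma = E * epsilon
  E (MPa) = 56.13 * 1000 = 56130
  sigma = 56130 * 0.00155 = 87.0 MPa

87.0 MPa


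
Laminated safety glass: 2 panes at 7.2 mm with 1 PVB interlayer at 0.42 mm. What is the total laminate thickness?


Total thickness = glass contribution + PVB contribution
  Glass: 2 * 7.2 = 14.4 mm
  PVB: 1 * 0.42 = 0.42 mm
  Total = 14.4 + 0.42 = 14.82 mm

14.82 mm


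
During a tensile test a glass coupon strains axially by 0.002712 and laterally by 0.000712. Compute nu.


Poisson's ratio: nu = lateral strain / axial strain
  nu = 0.000712 / 0.002712 = 0.2625

0.2625


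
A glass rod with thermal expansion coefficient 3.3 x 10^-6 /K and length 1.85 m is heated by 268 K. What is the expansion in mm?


Thermal expansion formula: dL = alpha * L0 * dT
  dL = (3.3 x 10^-6) * 1.85 * 268 = 0.00163614 m
Convert to mm: 0.00163614 * 1000 = 1.6361 mm

1.6361 mm


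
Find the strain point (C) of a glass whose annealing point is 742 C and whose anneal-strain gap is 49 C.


Strain point = annealing point - difference:
  T_strain = 742 - 49 = 693 C

693 C


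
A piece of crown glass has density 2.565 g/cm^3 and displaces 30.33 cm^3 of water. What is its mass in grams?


Rearrange rho = m / V:
  m = rho * V
  m = 2.565 * 30.33 = 77.796 g

77.796 g


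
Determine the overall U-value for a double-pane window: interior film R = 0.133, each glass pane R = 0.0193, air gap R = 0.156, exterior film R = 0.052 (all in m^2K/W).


Total thermal resistance (series):
  R_total = R_in + R_glass + R_air + R_glass + R_out
  R_total = 0.133 + 0.0193 + 0.156 + 0.0193 + 0.052 = 0.3796 m^2K/W
U-value = 1 / R_total = 1 / 0.3796 = 2.634 W/m^2K

2.634 W/m^2K


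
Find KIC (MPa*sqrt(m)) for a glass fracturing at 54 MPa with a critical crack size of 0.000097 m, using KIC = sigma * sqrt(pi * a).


Fracture toughness: KIC = sigma * sqrt(pi * a)
  pi * a = pi * 0.000097 = 0.000304734
  sqrt(pi * a) = 0.017457
  KIC = 54 * 0.017457 = 0.943 MPa*sqrt(m)

0.943 MPa*sqrt(m)


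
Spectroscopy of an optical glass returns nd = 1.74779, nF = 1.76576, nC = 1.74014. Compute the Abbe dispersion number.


Abbe number formula: Vd = (nd - 1) / (nF - nC)
  nd - 1 = 1.74779 - 1 = 0.74779
  nF - nC = 1.76576 - 1.74014 = 0.02562
  Vd = 0.74779 / 0.02562 = 29.19

29.19


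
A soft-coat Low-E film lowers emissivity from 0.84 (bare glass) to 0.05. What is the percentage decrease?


Percentage reduction = (1 - coated/uncoated) * 100
  Ratio = 0.05 / 0.84 = 0.0595
  Reduction = (1 - 0.0595) * 100 = 94.0%

94.0%


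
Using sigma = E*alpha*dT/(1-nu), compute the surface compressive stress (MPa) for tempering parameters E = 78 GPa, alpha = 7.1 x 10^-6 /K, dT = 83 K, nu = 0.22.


Tempering stress: sigma = E * alpha * dT / (1 - nu)
  E (MPa) = 78 * 1000 = 78000
  Numerator = 78000 * (7.1 x 10^-6) * 83 = 45.9654
  Denominator = 1 - 0.22 = 0.78
  sigma = 45.9654 / 0.78 = 58.9 MPa

58.9 MPa


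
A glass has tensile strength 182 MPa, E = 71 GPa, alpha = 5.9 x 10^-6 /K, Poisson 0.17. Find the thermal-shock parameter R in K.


Thermal shock resistance: R = sigma * (1 - nu) / (E * alpha)
  Numerator = 182 * (1 - 0.17) = 151.06
  Denominator = 71 * 1000 * (5.9 x 10^-6) = 0.4189
  R = 151.06 / 0.4189 = 360.6 K

360.6 K


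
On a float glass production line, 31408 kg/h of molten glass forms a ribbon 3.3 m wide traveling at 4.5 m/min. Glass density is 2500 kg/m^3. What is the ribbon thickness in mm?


Ribbon cross-section from mass balance:
  Volume rate = throughput / density = 31408 / 2500 = 12.5632 m^3/h
  thickness = volume rate / (speed * 60 * width), i.e.
  thickness = throughput / (60 * speed * width * density) * 1000
  thickness = 31408 / (60 * 4.5 * 3.3 * 2500) * 1000 = 14.1 mm

14.1 mm


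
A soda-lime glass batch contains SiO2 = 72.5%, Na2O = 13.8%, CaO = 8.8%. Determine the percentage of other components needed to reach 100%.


Sum the three major oxides:
  SiO2 + Na2O + CaO = 72.5 + 13.8 + 8.8 = 95.1%
Subtract from 100%:
  Others = 100 - 95.1 = 4.9%

4.9%


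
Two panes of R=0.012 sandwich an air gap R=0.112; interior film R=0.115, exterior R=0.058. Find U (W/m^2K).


Total thermal resistance (series):
  R_total = R_in + R_glass + R_air + R_glass + R_out
  R_total = 0.115 + 0.012 + 0.112 + 0.012 + 0.058 = 0.309 m^2K/W
U-value = 1 / R_total = 1 / 0.309 = 3.236 W/m^2K

3.236 W/m^2K


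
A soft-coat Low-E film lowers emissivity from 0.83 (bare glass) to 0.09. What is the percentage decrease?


Percentage reduction = (1 - coated/uncoated) * 100
  Ratio = 0.09 / 0.83 = 0.1084
  Reduction = (1 - 0.1084) * 100 = 89.2%

89.2%


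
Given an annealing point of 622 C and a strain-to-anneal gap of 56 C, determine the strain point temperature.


Strain point = annealing point - difference:
  T_strain = 622 - 56 = 566 C

566 C


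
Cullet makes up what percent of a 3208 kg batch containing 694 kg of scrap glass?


Cullet ratio = (cullet mass / total batch mass) * 100
  Ratio = 694 / 3208 * 100 = 21.63%

21.63%


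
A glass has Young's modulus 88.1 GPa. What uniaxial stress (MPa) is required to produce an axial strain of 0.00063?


Rearrange E = sigma / epsilon:
  sigma = E * epsilon
  E (MPa) = 88.1 * 1000 = 88100
  sigma = 88100 * 0.00063 = 55.5 MPa

55.5 MPa


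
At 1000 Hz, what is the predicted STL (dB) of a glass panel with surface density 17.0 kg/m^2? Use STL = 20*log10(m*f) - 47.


Mass law: STL = 20 * log10(m * f) - 47
  m * f = 17.0 * 1000 = 17000
  log10(17000) = 4.23045
  STL = 20 * 4.23045 - 47 = 84.609 - 47 = 37.6 dB

37.6 dB


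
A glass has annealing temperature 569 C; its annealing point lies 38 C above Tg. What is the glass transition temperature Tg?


Rearrange T_anneal = Tg + offset for Tg:
  Tg = T_anneal - offset = 569 - 38 = 531 C

531 C


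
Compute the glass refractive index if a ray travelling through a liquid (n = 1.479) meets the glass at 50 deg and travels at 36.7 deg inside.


Apply Snell's law: n1 * sin(theta1) = n2 * sin(theta2)
  n2 = n1 * sin(theta1) / sin(theta2)
  sin(50) = 0.766044
  sin(36.7) = 0.597625
  n2 = 1.479 * 0.766044 / 0.597625 = 1.8958

1.8958


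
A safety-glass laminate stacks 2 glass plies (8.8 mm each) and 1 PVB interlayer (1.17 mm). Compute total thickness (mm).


Total thickness = glass contribution + PVB contribution
  Glass: 2 * 8.8 = 17.6 mm
  PVB: 1 * 1.17 = 1.17 mm
  Total = 17.6 + 1.17 = 18.77 mm

18.77 mm


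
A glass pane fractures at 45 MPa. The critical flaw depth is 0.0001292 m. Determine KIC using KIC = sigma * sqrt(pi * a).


Fracture toughness: KIC = sigma * sqrt(pi * a)
  pi * a = pi * 0.0001292 = 0.000405894
  sqrt(pi * a) = 0.020147
  KIC = 45 * 0.020147 = 0.907 MPa*sqrt(m)

0.907 MPa*sqrt(m)


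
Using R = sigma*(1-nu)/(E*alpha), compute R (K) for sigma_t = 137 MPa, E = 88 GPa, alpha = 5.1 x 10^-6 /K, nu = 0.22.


Thermal shock resistance: R = sigma * (1 - nu) / (E * alpha)
  Numerator = 137 * (1 - 0.22) = 106.86
  Denominator = 88 * 1000 * (5.1 x 10^-6) = 0.4488
  R = 106.86 / 0.4488 = 238.1 K

238.1 K


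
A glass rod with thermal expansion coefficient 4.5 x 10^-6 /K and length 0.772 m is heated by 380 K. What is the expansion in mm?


Thermal expansion formula: dL = alpha * L0 * dT
  dL = (4.5 x 10^-6) * 0.772 * 380 = 0.00132012 m
Convert to mm: 0.00132012 * 1000 = 1.3201 mm

1.3201 mm


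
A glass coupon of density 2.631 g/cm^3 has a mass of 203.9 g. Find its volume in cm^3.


Rearrange rho = m / V:
  V = m / rho
  V = 203.9 / 2.631 = 77.499 cm^3

77.499 cm^3


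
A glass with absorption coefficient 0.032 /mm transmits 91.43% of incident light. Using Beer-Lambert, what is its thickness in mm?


Rearrange T = exp(-alpha * thickness):
  thickness = -ln(T) / alpha
  T = 91.43/100 = 0.9143
  ln(T) = -0.0896
  -ln(T) = 0.0896
  thickness = 0.0896 / 0.032 = 2.8 mm

2.8 mm


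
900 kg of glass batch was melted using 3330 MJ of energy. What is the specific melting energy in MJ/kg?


Rearrange E = m * s for s:
  s = E / m
  s = 3330 / 900 = 3.7 MJ/kg

3.7 MJ/kg


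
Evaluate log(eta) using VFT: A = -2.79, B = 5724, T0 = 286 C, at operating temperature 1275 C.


VFT equation: log(eta) = A + B / (T - T0)
  T - T0 = 1275 - 286 = 989
  B / (T - T0) = 5724 / 989 = 5.788
  log(eta) = -2.79 + 5.788 = 2.998

2.998


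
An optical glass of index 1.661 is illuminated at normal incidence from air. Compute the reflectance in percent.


Fresnel reflectance at normal incidence:
  R = ((n - 1)/(n + 1))^2
  (n - 1)/(n + 1) = (1.661 - 1)/(1.661 + 1) = 0.248403
  R = 0.248403^2 = 0.0617041
  R(%) = 0.0617041 * 100 = 6.17%

6.17%


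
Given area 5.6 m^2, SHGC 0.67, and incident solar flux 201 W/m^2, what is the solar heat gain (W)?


Solar heat gain: Q = Area * SHGC * Irradiance
  Q = 5.6 * 0.67 * 201 = 754.2 W

754.2 W


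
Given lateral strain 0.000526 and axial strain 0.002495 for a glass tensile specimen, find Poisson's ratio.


Poisson's ratio: nu = lateral strain / axial strain
  nu = 0.000526 / 0.002495 = 0.2108

0.2108


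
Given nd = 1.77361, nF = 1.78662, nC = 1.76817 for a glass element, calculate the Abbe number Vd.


Abbe number formula: Vd = (nd - 1) / (nF - nC)
  nd - 1 = 1.77361 - 1 = 0.77361
  nF - nC = 1.78662 - 1.76817 = 0.01845
  Vd = 0.77361 / 0.01845 = 41.93

41.93


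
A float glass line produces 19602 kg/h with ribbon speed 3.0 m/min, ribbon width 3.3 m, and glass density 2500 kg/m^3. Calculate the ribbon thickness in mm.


Ribbon cross-section from mass balance:
  Volume rate = throughput / density = 19602 / 2500 = 7.8408 m^3/h
  thickness = volume rate / (speed * 60 * width), i.e.
  thickness = throughput / (60 * speed * width * density) * 1000
  thickness = 19602 / (60 * 3.0 * 3.3 * 2500) * 1000 = 13.2 mm

13.2 mm


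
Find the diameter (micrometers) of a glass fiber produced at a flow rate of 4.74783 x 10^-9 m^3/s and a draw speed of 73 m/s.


Cross-sectional area from continuity:
  A = Q / v = 4.74783 x 10^-9 / 73 = 6.503877 x 10^-11 m^2
Diameter from circular cross-section:
  d = sqrt(4A / pi) * 10^6 (m -> um)
  d = sqrt(4 * 6.503877 x 10^-11 / pi) * 10^6 = 9.1 um

9.1 um


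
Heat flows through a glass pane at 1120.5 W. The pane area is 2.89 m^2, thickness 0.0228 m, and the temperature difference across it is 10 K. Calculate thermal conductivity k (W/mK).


Fourier's law rearranged: k = Q * t / (A * dT)
  Numerator = 1120.5 * 0.0228 = 25.5474
  Denominator = 2.89 * 10 = 28.9
  k = 25.5474 / 28.9 = 0.884 W/mK

0.884 W/mK


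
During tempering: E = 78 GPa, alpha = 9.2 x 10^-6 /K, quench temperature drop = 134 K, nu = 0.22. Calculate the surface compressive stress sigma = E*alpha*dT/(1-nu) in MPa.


Tempering stress: sigma = E * alpha * dT / (1 - nu)
  E (MPa) = 78 * 1000 = 78000
  Numerator = 78000 * (9.2 x 10^-6) * 134 = 96.1584
  Denominator = 1 - 0.22 = 0.78
  sigma = 96.1584 / 0.78 = 123.3 MPa

123.3 MPa


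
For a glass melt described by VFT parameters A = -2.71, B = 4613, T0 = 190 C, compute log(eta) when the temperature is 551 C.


VFT equation: log(eta) = A + B / (T - T0)
  T - T0 = 551 - 190 = 361
  B / (T - T0) = 4613 / 361 = 12.778
  log(eta) = -2.71 + 12.778 = 10.068

10.068


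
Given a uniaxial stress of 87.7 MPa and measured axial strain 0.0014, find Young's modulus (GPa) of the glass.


Young's modulus: E = stress / strain
  E = 87.7 MPa / 0.0014 = 62642.86 MPa
Convert to GPa: 62642.86 / 1000 = 62.64 GPa

62.64 GPa


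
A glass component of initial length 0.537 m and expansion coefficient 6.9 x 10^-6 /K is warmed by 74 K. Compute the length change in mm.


Thermal expansion formula: dL = alpha * L0 * dT
  dL = (6.9 x 10^-6) * 0.537 * 74 = 0.00027419 m
Convert to mm: 0.00027419 * 1000 = 0.2742 mm

0.2742 mm


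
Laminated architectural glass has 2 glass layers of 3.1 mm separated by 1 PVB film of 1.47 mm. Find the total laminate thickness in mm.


Total thickness = glass contribution + PVB contribution
  Glass: 2 * 3.1 = 6.2 mm
  PVB: 1 * 1.47 = 1.47 mm
  Total = 6.2 + 1.47 = 7.67 mm

7.67 mm


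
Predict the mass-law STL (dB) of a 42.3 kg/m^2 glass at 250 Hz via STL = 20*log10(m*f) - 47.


Mass law: STL = 20 * log10(m * f) - 47
  m * f = 42.3 * 250 = 10575
  log10(10575) = 4.02428
  STL = 20 * 4.02428 - 47 = 80.4856 - 47 = 33.5 dB

33.5 dB


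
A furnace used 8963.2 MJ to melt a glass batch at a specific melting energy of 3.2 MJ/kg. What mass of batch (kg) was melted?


Rearrange E = m * s for m:
  m = E / s
  m = 8963.2 / 3.2 = 2801.0 kg

2801.0 kg


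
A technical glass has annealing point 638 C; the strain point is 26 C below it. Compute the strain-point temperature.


Strain point = annealing point - difference:
  T_strain = 638 - 26 = 612 C

612 C


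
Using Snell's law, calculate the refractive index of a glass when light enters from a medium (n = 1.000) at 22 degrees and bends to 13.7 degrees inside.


Apply Snell's law: n1 * sin(theta1) = n2 * sin(theta2)
  n2 = n1 * sin(theta1) / sin(theta2)
  sin(22) = 0.374607
  sin(13.7) = 0.236838
  n2 = 1.000 * 0.374607 / 0.236838 = 1.5817

1.5817


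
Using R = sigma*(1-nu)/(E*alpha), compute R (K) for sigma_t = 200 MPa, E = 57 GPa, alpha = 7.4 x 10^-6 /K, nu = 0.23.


Thermal shock resistance: R = sigma * (1 - nu) / (E * alpha)
  Numerator = 200 * (1 - 0.23) = 154.0
  Denominator = 57 * 1000 * (7.4 x 10^-6) = 0.4218
  R = 154.0 / 0.4218 = 365.1 K

365.1 K


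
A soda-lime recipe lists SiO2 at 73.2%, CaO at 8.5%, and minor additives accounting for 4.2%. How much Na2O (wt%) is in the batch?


Pieces sum to 100%:
  Na2O = 100 - (SiO2 + CaO + others)
  Na2O = 100 - (73.2 + 8.5 + 4.2) = 14.1%

14.1%


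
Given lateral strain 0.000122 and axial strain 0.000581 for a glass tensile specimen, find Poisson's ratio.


Poisson's ratio: nu = lateral strain / axial strain
  nu = 0.000122 / 0.000581 = 0.21

0.21


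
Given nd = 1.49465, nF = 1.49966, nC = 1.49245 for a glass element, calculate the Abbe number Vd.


Abbe number formula: Vd = (nd - 1) / (nF - nC)
  nd - 1 = 1.49465 - 1 = 0.49465
  nF - nC = 1.49966 - 1.49245 = 0.00721
  Vd = 0.49465 / 0.00721 = 68.61

68.61


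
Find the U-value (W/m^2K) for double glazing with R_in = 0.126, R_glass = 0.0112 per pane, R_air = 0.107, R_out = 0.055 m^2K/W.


Total thermal resistance (series):
  R_total = R_in + R_glass + R_air + R_glass + R_out
  R_total = 0.126 + 0.0112 + 0.107 + 0.0112 + 0.055 = 0.3104 m^2K/W
U-value = 1 / R_total = 1 / 0.3104 = 3.222 W/m^2K

3.222 W/m^2K


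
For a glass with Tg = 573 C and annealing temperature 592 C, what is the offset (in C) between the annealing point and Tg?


Offset = T_anneal - Tg:
  offset = 592 - 573 = 19 C

19 C


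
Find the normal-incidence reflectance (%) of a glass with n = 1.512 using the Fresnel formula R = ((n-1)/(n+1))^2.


Fresnel reflectance at normal incidence:
  R = ((n - 1)/(n + 1))^2
  (n - 1)/(n + 1) = (1.512 - 1)/(1.512 + 1) = 0.203822
  R = 0.203822^2 = 0.0415434
  R(%) = 0.0415434 * 100 = 4.154%

4.154%


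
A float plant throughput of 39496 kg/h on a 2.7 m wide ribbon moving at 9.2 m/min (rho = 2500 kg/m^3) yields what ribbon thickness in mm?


Ribbon cross-section from mass balance:
  Volume rate = throughput / density = 39496 / 2500 = 15.7984 m^3/h
  thickness = volume rate / (speed * 60 * width), i.e.
  thickness = throughput / (60 * speed * width * density) * 1000
  thickness = 39496 / (60 * 9.2 * 2.7 * 2500) * 1000 = 10.6 mm

10.6 mm


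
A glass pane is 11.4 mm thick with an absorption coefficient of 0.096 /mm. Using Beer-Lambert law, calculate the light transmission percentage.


Beer-Lambert law: T = exp(-alpha * thickness)
  exponent = -0.096 * 11.4 = -1.0944
  T = exp(-1.0944) = 0.3347
  Percentage = 0.3347 * 100 = 33.47%

33.47%


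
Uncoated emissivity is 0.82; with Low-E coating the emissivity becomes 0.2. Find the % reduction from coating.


Percentage reduction = (1 - coated/uncoated) * 100
  Ratio = 0.2 / 0.82 = 0.2439
  Reduction = (1 - 0.2439) * 100 = 75.6%

75.6%


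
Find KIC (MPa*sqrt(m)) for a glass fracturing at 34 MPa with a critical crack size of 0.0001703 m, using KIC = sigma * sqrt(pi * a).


Fracture toughness: KIC = sigma * sqrt(pi * a)
  pi * a = pi * 0.0001703 = 0.000535013
  sqrt(pi * a) = 0.02313
  KIC = 34 * 0.02313 = 0.786 MPa*sqrt(m)

0.786 MPa*sqrt(m)


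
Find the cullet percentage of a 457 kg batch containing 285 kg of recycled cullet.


Cullet ratio = (cullet mass / total batch mass) * 100
  Ratio = 285 / 457 * 100 = 62.36%

62.36%


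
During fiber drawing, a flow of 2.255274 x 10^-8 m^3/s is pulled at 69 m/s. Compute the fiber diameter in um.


Cross-sectional area from continuity:
  A = Q / v = 2.255274 x 10^-8 / 69 = 3.268513 x 10^-10 m^2
Diameter from circular cross-section:
  d = sqrt(4A / pi) * 10^6 (m -> um)
  d = sqrt(4 * 3.268513 x 10^-10 / pi) * 10^6 = 20.4 um

20.4 um


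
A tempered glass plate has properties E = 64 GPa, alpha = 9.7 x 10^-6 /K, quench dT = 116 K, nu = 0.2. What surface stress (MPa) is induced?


Tempering stress: sigma = E * alpha * dT / (1 - nu)
  E (MPa) = 64 * 1000 = 64000
  Numerator = 64000 * (9.7 x 10^-6) * 116 = 72.0128
  Denominator = 1 - 0.2 = 0.8
  sigma = 72.0128 / 0.8 = 90.0 MPa

90.0 MPa


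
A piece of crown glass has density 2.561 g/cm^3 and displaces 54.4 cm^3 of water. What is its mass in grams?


Rearrange rho = m / V:
  m = rho * V
  m = 2.561 * 54.4 = 139.318 g

139.318 g


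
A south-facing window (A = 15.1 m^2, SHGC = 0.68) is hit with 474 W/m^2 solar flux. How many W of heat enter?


Solar heat gain: Q = Area * SHGC * Irradiance
  Q = 15.1 * 0.68 * 474 = 4867 W

4867 W


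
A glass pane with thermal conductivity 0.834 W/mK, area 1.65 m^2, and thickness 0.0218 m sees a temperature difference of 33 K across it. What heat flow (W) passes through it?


Fourier's law: Q = k * A * dT / t
  Q = 0.834 * 1.65 * 33 / 0.0218
  Q = 45.4113 / 0.0218 = 2083.1 W

2083.1 W


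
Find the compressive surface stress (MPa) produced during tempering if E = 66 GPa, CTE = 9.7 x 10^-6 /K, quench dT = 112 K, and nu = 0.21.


Tempering stress: sigma = E * alpha * dT / (1 - nu)
  E (MPa) = 66 * 1000 = 66000
  Numerator = 66000 * (9.7 x 10^-6) * 112 = 71.7024
  Denominator = 1 - 0.21 = 0.79
  sigma = 71.7024 / 0.79 = 90.8 MPa

90.8 MPa


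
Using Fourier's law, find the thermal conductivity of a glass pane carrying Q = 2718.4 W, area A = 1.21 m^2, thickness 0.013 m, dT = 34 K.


Fourier's law rearranged: k = Q * t / (A * dT)
  Numerator = 2718.4 * 0.013 = 35.3392
  Denominator = 1.21 * 34 = 41.14
  k = 35.3392 / 41.14 = 0.859 W/mK

0.859 W/mK


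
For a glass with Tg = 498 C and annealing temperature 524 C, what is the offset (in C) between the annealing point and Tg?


Offset = T_anneal - Tg:
  offset = 524 - 498 = 26 C

26 C


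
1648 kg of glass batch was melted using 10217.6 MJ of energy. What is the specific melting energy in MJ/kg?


Rearrange E = m * s for s:
  s = E / m
  s = 10217.6 / 1648 = 6.2 MJ/kg

6.2 MJ/kg


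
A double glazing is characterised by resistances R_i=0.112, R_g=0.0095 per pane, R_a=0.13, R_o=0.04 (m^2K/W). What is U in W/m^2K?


Total thermal resistance (series):
  R_total = R_in + R_glass + R_air + R_glass + R_out
  R_total = 0.112 + 0.0095 + 0.13 + 0.0095 + 0.04 = 0.301 m^2K/W
U-value = 1 / R_total = 1 / 0.301 = 3.322 W/m^2K

3.322 W/m^2K


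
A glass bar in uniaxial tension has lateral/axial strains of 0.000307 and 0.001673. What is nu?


Poisson's ratio: nu = lateral strain / axial strain
  nu = 0.000307 / 0.001673 = 0.1835

0.1835


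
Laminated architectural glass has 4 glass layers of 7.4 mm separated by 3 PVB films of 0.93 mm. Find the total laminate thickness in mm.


Total thickness = glass contribution + PVB contribution
  Glass: 4 * 7.4 = 29.6 mm
  PVB: 3 * 0.93 = 2.79 mm
  Total = 29.6 + 2.79 = 32.39 mm

32.39 mm


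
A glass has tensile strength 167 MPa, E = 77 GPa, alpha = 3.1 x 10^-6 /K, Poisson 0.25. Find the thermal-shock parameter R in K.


Thermal shock resistance: R = sigma * (1 - nu) / (E * alpha)
  Numerator = 167 * (1 - 0.25) = 125.25
  Denominator = 77 * 1000 * (3.1 x 10^-6) = 0.2387
  R = 125.25 / 0.2387 = 524.7 K

524.7 K


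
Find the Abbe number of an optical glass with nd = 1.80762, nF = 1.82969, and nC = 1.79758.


Abbe number formula: Vd = (nd - 1) / (nF - nC)
  nd - 1 = 1.80762 - 1 = 0.80762
  nF - nC = 1.82969 - 1.79758 = 0.03211
  Vd = 0.80762 / 0.03211 = 25.15

25.15


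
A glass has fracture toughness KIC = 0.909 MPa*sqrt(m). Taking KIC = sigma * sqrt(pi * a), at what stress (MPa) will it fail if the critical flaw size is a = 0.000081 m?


Rearrange KIC = sigma * sqrt(pi * a):
  sigma = KIC / sqrt(pi * a)
  sqrt(pi * 0.000081) = 0.015952
  sigma = 0.909 / 0.015952 = 56.98 MPa

56.98 MPa


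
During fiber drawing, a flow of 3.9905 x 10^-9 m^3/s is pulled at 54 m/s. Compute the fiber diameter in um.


Cross-sectional area from continuity:
  A = Q / v = 3.9905 x 10^-9 / 54 = 7.389815 x 10^-11 m^2
Diameter from circular cross-section:
  d = sqrt(4A / pi) * 10^6 (m -> um)
  d = sqrt(4 * 7.389815 x 10^-11 / pi) * 10^6 = 9.7 um

9.7 um


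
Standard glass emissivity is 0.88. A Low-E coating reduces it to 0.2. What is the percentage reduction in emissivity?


Percentage reduction = (1 - coated/uncoated) * 100
  Ratio = 0.2 / 0.88 = 0.2273
  Reduction = (1 - 0.2273) * 100 = 77.3%

77.3%


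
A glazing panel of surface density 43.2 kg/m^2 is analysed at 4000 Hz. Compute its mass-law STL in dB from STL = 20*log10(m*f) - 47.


Mass law: STL = 20 * log10(m * f) - 47
  m * f = 43.2 * 4000 = 172800
  log10(172800) = 5.23754
  STL = 20 * 5.23754 - 47 = 104.7508 - 47 = 57.8 dB

57.8 dB


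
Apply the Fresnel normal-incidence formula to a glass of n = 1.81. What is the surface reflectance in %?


Fresnel reflectance at normal incidence:
  R = ((n - 1)/(n + 1))^2
  (n - 1)/(n + 1) = (1.81 - 1)/(1.81 + 1) = 0.288256
  R = 0.288256^2 = 0.0830915
  R(%) = 0.0830915 * 100 = 8.309%

8.309%


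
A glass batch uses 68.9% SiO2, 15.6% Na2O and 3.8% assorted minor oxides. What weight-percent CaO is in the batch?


Pieces sum to 100%:
  CaO = 100 - (SiO2 + Na2O + others)
  CaO = 100 - (68.9 + 15.6 + 3.8) = 11.7%

11.7%


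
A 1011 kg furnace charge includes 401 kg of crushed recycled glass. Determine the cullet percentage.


Cullet ratio = (cullet mass / total batch mass) * 100
  Ratio = 401 / 1011 * 100 = 39.66%

39.66%


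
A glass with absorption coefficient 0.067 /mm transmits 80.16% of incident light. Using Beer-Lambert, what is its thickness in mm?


Rearrange T = exp(-alpha * thickness):
  thickness = -ln(T) / alpha
  T = 80.16/100 = 0.8016
  ln(T) = -0.22115
  -ln(T) = 0.22115
  thickness = 0.22115 / 0.067 = 3.3 mm

3.3 mm


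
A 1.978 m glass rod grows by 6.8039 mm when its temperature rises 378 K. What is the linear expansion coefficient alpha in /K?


Rearrange dL = alpha * L0 * dT for alpha:
  alpha = dL / (L0 * dT)
  alpha = (6.8039 / 1000) / (1.978 * 378) = 0.0000091 /K = 9.1 x 10^-6 /K

9.1 x 10^-6 /K


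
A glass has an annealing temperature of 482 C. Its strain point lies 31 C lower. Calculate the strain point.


Strain point = annealing point - difference:
  T_strain = 482 - 31 = 451 C

451 C


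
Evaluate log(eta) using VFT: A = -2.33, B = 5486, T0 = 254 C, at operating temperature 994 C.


VFT equation: log(eta) = A + B / (T - T0)
  T - T0 = 994 - 254 = 740
  B / (T - T0) = 5486 / 740 = 7.414
  log(eta) = -2.33 + 7.414 = 5.084

5.084


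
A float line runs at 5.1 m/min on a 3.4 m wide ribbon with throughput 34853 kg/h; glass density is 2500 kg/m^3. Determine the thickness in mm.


Ribbon cross-section from mass balance:
  Volume rate = throughput / density = 34853 / 2500 = 13.9412 m^3/h
  thickness = volume rate / (speed * 60 * width), i.e.
  thickness = throughput / (60 * speed * width * density) * 1000
  thickness = 34853 / (60 * 5.1 * 3.4 * 2500) * 1000 = 13.4 mm

13.4 mm


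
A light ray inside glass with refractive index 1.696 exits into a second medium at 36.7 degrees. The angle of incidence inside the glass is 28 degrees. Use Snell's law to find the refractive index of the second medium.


Apply Snell's law: n1 * sin(theta1) = n2 * sin(theta2)
  n2 = n1 * sin(theta1) / sin(theta2)
  sin(28) = 0.469472
  sin(36.7) = 0.597625
  n2 = 1.696 * 0.469472 / 0.597625 = 1.3323

1.3323


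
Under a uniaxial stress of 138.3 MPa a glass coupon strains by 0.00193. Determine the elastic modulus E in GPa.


Young's modulus: E = stress / strain
  E = 138.3 MPa / 0.00193 = 71658.03 MPa
Convert to GPa: 71658.03 / 1000 = 71.66 GPa

71.66 GPa


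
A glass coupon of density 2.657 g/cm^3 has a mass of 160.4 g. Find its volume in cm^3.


Rearrange rho = m / V:
  V = m / rho
  V = 160.4 / 2.657 = 60.369 cm^3

60.369 cm^3


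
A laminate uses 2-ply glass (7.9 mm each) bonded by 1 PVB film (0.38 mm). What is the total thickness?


Total thickness = glass contribution + PVB contribution
  Glass: 2 * 7.9 = 15.8 mm
  PVB: 1 * 0.38 = 0.38 mm
  Total = 15.8 + 0.38 = 16.18 mm

16.18 mm


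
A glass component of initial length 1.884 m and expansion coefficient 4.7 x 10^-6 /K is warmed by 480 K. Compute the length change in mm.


Thermal expansion formula: dL = alpha * L0 * dT
  dL = (4.7 x 10^-6) * 1.884 * 480 = 0.0042503 m
Convert to mm: 0.0042503 * 1000 = 4.2503 mm

4.2503 mm


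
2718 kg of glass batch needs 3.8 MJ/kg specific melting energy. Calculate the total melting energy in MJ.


Total energy = mass * specific energy
  E = 2718 * 3.8 = 10328.4 MJ

10328.4 MJ


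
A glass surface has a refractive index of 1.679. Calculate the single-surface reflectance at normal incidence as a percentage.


Fresnel reflectance at normal incidence:
  R = ((n - 1)/(n + 1))^2
  (n - 1)/(n + 1) = (1.679 - 1)/(1.679 + 1) = 0.253453
  R = 0.253453^2 = 0.0642384
  R(%) = 0.0642384 * 100 = 6.424%

6.424%


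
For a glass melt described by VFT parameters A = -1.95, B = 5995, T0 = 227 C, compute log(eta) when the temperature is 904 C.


VFT equation: log(eta) = A + B / (T - T0)
  T - T0 = 904 - 227 = 677
  B / (T - T0) = 5995 / 677 = 8.855
  log(eta) = -1.95 + 8.855 = 6.905

6.905


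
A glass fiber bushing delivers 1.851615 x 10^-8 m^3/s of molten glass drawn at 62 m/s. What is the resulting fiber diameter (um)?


Cross-sectional area from continuity:
  A = Q / v = 1.851615 x 10^-8 / 62 = 2.986476 x 10^-10 m^2
Diameter from circular cross-section:
  d = sqrt(4A / pi) * 10^6 (m -> um)
  d = sqrt(4 * 2.986476 x 10^-10 / pi) * 10^6 = 19.5 um

19.5 um


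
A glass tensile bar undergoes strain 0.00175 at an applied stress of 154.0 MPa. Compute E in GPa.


Young's modulus: E = stress / strain
  E = 154.0 MPa / 0.00175 = 88000 MPa
Convert to GPa: 88000 / 1000 = 88.0 GPa

88.0 GPa


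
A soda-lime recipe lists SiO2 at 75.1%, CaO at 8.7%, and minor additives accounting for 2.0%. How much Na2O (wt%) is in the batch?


Pieces sum to 100%:
  Na2O = 100 - (SiO2 + CaO + others)
  Na2O = 100 - (75.1 + 8.7 + 2.0) = 14.2%

14.2%


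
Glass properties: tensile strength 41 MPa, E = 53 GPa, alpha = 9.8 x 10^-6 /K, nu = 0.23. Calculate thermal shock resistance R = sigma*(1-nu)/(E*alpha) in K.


Thermal shock resistance: R = sigma * (1 - nu) / (E * alpha)
  Numerator = 41 * (1 - 0.23) = 31.57
  Denominator = 53 * 1000 * (9.8 x 10^-6) = 0.5194
  R = 31.57 / 0.5194 = 60.8 K

60.8 K


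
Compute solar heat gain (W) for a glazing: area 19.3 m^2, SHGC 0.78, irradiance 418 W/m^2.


Solar heat gain: Q = Area * SHGC * Irradiance
  Q = 19.3 * 0.78 * 418 = 6292.6 W

6292.6 W


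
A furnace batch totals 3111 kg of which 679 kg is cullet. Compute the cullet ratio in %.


Cullet ratio = (cullet mass / total batch mass) * 100
  Ratio = 679 / 3111 * 100 = 21.83%

21.83%


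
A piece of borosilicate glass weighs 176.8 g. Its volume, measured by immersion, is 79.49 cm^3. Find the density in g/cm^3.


Use the definition of density:
  rho = mass / volume
  rho = 176.8 / 79.49 = 2.224 g/cm^3

2.224 g/cm^3


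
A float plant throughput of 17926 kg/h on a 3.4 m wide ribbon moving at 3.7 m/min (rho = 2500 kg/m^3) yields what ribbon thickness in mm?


Ribbon cross-section from mass balance:
  Volume rate = throughput / density = 17926 / 2500 = 7.1704 m^3/h
  thickness = volume rate / (speed * 60 * width), i.e.
  thickness = throughput / (60 * speed * width * density) * 1000
  thickness = 17926 / (60 * 3.7 * 3.4 * 2500) * 1000 = 9.5 mm

9.5 mm


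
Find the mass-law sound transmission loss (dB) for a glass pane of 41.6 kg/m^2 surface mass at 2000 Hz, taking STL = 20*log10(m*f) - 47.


Mass law: STL = 20 * log10(m * f) - 47
  m * f = 41.6 * 2000 = 83200
  log10(83200) = 4.92012
  STL = 20 * 4.92012 - 47 = 98.4024 - 47 = 51.4 dB

51.4 dB


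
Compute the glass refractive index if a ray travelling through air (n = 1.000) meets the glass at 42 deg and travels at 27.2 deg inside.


Apply Snell's law: n1 * sin(theta1) = n2 * sin(theta2)
  n2 = n1 * sin(theta1) / sin(theta2)
  sin(42) = 0.669131
  sin(27.2) = 0.457098
  n2 = 1.000 * 0.669131 / 0.457098 = 1.4639

1.4639


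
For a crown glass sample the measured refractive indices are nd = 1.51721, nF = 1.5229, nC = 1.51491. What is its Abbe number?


Abbe number formula: Vd = (nd - 1) / (nF - nC)
  nd - 1 = 1.51721 - 1 = 0.51721
  nF - nC = 1.5229 - 1.51491 = 0.00799
  Vd = 0.51721 / 0.00799 = 64.73

64.73


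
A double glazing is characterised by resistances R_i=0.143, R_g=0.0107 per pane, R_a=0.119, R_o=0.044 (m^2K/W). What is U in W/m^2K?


Total thermal resistance (series):
  R_total = R_in + R_glass + R_air + R_glass + R_out
  R_total = 0.143 + 0.0107 + 0.119 + 0.0107 + 0.044 = 0.3274 m^2K/W
U-value = 1 / R_total = 1 / 0.3274 = 3.054 W/m^2K

3.054 W/m^2K


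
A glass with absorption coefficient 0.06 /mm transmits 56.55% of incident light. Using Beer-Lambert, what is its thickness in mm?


Rearrange T = exp(-alpha * thickness):
  thickness = -ln(T) / alpha
  T = 56.55/100 = 0.5655
  ln(T) = -0.57004
  -ln(T) = 0.57004
  thickness = 0.57004 / 0.06 = 9.5 mm

9.5 mm


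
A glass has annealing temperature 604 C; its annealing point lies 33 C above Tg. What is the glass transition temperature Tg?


Rearrange T_anneal = Tg + offset for Tg:
  Tg = T_anneal - offset = 604 - 33 = 571 C

571 C


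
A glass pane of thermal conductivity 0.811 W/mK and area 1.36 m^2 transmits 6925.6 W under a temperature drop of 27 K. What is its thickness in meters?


Fourier's law: t = k * A * dT / Q
  t = 0.811 * 1.36 * 27 / 6925.6
  t = 29.77992 / 6925.6 = 0.0043 m

0.0043 m


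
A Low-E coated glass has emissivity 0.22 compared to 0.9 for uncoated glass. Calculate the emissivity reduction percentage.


Percentage reduction = (1 - coated/uncoated) * 100
  Ratio = 0.22 / 0.9 = 0.2444
  Reduction = (1 - 0.2444) * 100 = 75.6%

75.6%


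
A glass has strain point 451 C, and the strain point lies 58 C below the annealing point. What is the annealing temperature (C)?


T_anneal = T_strain + gap:
  T_anneal = 451 + 58 = 509 C

509 C


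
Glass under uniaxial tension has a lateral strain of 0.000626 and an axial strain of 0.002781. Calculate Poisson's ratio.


Poisson's ratio: nu = lateral strain / axial strain
  nu = 0.000626 / 0.002781 = 0.2251

0.2251


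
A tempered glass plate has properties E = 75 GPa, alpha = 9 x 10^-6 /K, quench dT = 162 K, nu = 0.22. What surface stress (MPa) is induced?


Tempering stress: sigma = E * alpha * dT / (1 - nu)
  E (MPa) = 75 * 1000 = 75000
  Numerator = 75000 * (9 x 10^-6) * 162 = 109.35
  Denominator = 1 - 0.22 = 0.78
  sigma = 109.35 / 0.78 = 140.2 MPa

140.2 MPa


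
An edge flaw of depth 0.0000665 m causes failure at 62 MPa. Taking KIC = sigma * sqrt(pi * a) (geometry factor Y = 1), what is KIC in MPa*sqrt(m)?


Fracture toughness: KIC = sigma * sqrt(pi * a)
  pi * a = pi * 0.0000665 = 0.000208916
  sqrt(pi * a) = 0.014454
  KIC = 62 * 0.014454 = 0.896 MPa*sqrt(m)

0.896 MPa*sqrt(m)


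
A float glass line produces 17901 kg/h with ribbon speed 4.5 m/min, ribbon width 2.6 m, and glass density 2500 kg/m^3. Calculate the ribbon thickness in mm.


Ribbon cross-section from mass balance:
  Volume rate = throughput / density = 17901 / 2500 = 7.1604 m^3/h
  thickness = volume rate / (speed * 60 * width), i.e.
  thickness = throughput / (60 * speed * width * density) * 1000
  thickness = 17901 / (60 * 4.5 * 2.6 * 2500) * 1000 = 10.2 mm

10.2 mm
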